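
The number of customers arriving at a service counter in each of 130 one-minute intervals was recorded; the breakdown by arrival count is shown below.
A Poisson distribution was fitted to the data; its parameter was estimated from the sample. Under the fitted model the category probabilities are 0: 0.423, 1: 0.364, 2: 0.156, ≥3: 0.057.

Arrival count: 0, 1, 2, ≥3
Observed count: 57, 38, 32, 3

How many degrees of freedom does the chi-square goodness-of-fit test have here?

2

There are k = 4 categories and 1 parameter estimated from the data, so df = 4 − 1 − 1 = 2.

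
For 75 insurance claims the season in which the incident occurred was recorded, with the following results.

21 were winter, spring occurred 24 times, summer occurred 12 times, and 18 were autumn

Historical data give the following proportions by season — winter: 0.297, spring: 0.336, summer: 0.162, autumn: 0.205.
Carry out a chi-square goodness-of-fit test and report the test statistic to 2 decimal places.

Expected counts E_i = n·p_i: 75×0.297 = 22.275, 75×0.336 = 25.2, 75×0.162 = 12.15, 75×0.205 = 15.375.
χ² = (21−22.275)²/22.275 + (24−25.2)²/25.2 + (12−12.15)²/12.15 + (18−15.375)²/15.375
   = 0.073 + 0.057 + 0.002 + 0.448
Sum = 0.58

0.58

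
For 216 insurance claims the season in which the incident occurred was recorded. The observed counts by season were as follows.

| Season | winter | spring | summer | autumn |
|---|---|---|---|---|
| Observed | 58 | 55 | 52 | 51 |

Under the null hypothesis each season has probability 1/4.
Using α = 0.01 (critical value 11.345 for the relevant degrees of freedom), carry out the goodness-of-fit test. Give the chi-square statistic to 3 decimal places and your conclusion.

0.556; do not reject

Under H₀ each category has probability 1/4, so each expected count is 216/4 = 54.
χ² = (58−54)²/54 + (55−54)²/54 + (52−54)²/54 + (51−54)²/54
   = 0.2963 + 0.0185 + 0.0741 + 0.1667
Sum = 0.556
df = 3. Since 0.556 < 11.345, we do not reject H₀.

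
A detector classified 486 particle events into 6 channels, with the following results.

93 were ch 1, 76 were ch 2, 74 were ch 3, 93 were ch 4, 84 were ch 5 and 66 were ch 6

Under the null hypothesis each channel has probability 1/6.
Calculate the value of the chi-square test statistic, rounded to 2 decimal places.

7.36

Expected count for each of the 6 categories: 486/6 = 81.
cat         O        E   (O−E)²/E
ch 1       93       81      1.778
ch 2       76       81      0.309
ch 3       74       81      0.605
ch 4       93       81      1.778
ch 5       84       81      0.111
ch 6       66       81      2.778
Sum = 7.36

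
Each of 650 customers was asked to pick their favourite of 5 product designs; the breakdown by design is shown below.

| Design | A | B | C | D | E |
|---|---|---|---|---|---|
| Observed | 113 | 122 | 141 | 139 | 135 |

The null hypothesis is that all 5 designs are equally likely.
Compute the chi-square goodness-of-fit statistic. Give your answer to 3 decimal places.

4.462

Expected count for each of the 5 categories: 650/5 = 130.
χ² = (113−130)²/130 + (122−130)²/130 + (141−130)²/130 + (139−130)²/130 + (135−130)²/130
   = 2.2231 + 0.4923 + 0.9308 + 0.6231 + 0.1923
Sum = 4.462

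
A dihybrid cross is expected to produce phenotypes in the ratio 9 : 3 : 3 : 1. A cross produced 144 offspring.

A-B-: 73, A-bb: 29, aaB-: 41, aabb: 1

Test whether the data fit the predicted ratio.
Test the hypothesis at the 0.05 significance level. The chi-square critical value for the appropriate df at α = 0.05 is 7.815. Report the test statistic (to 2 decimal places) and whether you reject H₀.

Ratio total = 16. Expected counts: 144×9/16 = 81, 144×3/16 = 27, 144×3/16 = 27, 144×1/16 = 9.
cat         O        E   (O−E)²/E
A-B-       73       81      0.790
A-bb       29       27      0.148
aaB-       41       27      7.259
aabb        1        9      7.111
Sum = 15.31
df = 3. Since 15.31 > 7.815, we reject H₀.

15.31; reject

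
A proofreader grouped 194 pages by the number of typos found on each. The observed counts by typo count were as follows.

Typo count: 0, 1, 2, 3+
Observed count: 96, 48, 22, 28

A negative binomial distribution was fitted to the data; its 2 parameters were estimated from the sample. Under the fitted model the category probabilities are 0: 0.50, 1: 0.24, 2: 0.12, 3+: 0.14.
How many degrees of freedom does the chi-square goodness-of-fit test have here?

1

There are k = 4 categories and 2 parameters estimated from the data, so df = 4 − 1 − 2 = 1.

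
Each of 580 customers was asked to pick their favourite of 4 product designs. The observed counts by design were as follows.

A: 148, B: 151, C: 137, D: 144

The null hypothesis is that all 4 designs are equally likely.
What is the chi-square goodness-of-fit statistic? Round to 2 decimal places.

Expected count for each of the 4 categories: 580/4 = 145.
cat         O        E   (O−E)²/E
A         148      145      0.062
B         151      145      0.248
C         137      145      0.441
D         144      145      0.007
Sum = 0.76

0.76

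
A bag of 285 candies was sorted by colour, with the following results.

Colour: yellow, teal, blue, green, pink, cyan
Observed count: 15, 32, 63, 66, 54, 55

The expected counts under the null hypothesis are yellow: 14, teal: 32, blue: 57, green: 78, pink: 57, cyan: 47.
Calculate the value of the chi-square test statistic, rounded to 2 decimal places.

cat         O        E   (O−E)²/E
yellow     15       14      0.071
teal       32       32      0.000
blue       63       57      0.632
green      66       78      1.846
pink       54       57      0.158
cyan       55       47      1.362
Sum = 4.07

4.07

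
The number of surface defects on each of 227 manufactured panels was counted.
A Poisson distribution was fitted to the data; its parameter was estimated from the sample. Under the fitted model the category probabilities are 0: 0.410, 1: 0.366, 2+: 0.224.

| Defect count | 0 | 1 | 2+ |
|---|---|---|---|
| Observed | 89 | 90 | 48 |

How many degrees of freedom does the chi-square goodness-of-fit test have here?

1

There are k = 3 categories and 1 parameter estimated from the data, so df = 3 − 1 − 1 = 1.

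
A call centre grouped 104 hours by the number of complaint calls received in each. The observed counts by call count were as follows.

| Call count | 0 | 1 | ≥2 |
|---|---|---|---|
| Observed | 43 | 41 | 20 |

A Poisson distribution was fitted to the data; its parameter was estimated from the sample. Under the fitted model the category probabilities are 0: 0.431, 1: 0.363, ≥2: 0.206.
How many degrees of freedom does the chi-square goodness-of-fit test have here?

1

There are k = 3 categories and 1 parameter estimated from the data, so df = 3 − 1 − 1 = 1.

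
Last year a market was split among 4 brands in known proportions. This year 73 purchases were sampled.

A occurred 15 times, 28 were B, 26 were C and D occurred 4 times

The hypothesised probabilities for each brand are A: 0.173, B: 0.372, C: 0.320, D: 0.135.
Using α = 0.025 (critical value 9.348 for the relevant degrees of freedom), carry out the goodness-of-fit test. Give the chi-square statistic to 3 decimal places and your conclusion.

4.248; do not reject

Expected counts E_i = n·p_i: 73×0.173 = 12.629, 73×0.372 = 27.156, 73×0.320 = 23.36, 73×0.135 = 9.855.
A: (15 − 12.629)²/12.629 = 5.621641/12.629 = 0.4451
B: (28 − 27.156)²/27.156 = 0.712336/27.156 = 0.0262
C: (26 − 23.36)²/23.36 = 6.9696/23.36 = 0.2984
D: (4 − 9.855)²/9.855 = 34.281025/9.855 = 3.4785
Sum = 4.248
df = 3. Since 4.248 < 9.348, we do not reject H₀.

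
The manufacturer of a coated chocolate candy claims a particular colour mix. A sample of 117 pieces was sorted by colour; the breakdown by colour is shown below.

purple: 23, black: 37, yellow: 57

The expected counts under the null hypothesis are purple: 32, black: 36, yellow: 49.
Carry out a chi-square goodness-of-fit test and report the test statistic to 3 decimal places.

χ² = (23−32)²/32 + (37−36)²/36 + (57−49)²/49
   = 2.5313 + 0.0278 + 1.3061
Sum = 3.865

3.865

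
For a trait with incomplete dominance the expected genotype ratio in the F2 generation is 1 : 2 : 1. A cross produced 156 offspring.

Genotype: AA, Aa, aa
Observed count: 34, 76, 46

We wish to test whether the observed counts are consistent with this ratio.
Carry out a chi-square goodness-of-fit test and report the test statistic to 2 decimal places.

Ratio total = 4. Expected counts: 156×1/4 = 39, 156×2/4 = 78, 156×1/4 = 39.
AA: (34 − 39)²/39 = 25/39 = 0.641
Aa: (76 − 78)²/78 = 4/78 = 0.051
aa: (46 − 39)²/39 = 49/39 = 1.256
Sum = 1.95

1.95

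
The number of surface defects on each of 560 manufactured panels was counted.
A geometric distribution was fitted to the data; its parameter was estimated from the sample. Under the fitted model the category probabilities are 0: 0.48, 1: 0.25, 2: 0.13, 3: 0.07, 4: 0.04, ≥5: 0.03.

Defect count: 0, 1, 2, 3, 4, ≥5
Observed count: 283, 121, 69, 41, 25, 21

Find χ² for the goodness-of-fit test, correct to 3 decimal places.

4.962

Expected counts E_i = n·p_i: 560×0.48 = 268.8, 560×0.25 = 140, 560×0.13 = 72.8, 560×0.07 = 39.2, 560×0.04 = 22.4, 560×0.03 = 16.8.
0: (283 − 268.8)²/268.8 = 201.64/268.8 = 0.7501
1: (121 − 140)²/140 = 361/140 = 2.5786
2: (69 − 72.8)²/72.8 = 14.44/72.8 = 0.1984
3: (41 − 39.2)²/39.2 = 3.24/39.2 = 0.0827
4: (25 − 22.4)²/22.4 = 6.76/22.4 = 0.3018
≥5: (21 − 16.8)²/16.8 = 17.64/16.8 = 1.0500
Sum = 4.962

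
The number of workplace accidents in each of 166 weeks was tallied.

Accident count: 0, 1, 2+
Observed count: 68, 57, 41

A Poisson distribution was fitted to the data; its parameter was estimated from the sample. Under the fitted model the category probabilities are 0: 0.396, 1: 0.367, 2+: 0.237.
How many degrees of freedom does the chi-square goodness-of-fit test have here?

1

There are k = 3 categories and 1 parameter estimated from the data, so df = 3 − 1 − 1 = 1.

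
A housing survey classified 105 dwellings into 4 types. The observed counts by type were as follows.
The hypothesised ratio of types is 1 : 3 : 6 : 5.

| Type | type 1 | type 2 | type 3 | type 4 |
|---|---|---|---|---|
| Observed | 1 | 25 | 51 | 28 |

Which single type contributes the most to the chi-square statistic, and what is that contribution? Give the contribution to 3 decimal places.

Ratio total = 15. Expected counts: 105×1/15 = 7, 105×3/15 = 21, 105×6/15 = 42, 105×5/15 = 35.
χ² = (1−7)²/7 + (25−21)²/21 + (51−42)²/42 + (28−35)²/35
   = 5.1429 + 0.7619 + 1.9286 + 1.4000
The largest term is for type 1: 5.143.

type 1, 5.143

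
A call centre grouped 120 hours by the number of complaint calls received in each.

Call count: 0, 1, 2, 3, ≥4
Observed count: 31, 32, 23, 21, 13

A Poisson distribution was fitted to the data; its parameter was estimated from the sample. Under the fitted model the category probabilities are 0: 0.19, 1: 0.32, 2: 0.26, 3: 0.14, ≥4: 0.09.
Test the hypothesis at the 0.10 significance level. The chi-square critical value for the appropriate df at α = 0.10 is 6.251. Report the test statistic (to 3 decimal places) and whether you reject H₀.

Expected counts E_i = n·p_i: 120×0.19 = 22.8, 120×0.32 = 38.4, 120×0.26 = 31.2, 120×0.14 = 16.8, 120×0.09 = 10.8.
0: (31 − 22.8)²/22.8 = 67.24/22.8 = 2.9491
1: (32 − 38.4)²/38.4 = 40.96/38.4 = 1.0667
2: (23 − 31.2)²/31.2 = 67.24/31.2 = 2.1551
3: (21 − 16.8)²/16.8 = 17.64/16.8 = 1.0500
≥4: (13 − 10.8)²/10.8 = 4.84/10.8 = 0.4481
Sum = 7.669
df = 3. Since 7.669 > 6.251, we reject H₀.

7.669; reject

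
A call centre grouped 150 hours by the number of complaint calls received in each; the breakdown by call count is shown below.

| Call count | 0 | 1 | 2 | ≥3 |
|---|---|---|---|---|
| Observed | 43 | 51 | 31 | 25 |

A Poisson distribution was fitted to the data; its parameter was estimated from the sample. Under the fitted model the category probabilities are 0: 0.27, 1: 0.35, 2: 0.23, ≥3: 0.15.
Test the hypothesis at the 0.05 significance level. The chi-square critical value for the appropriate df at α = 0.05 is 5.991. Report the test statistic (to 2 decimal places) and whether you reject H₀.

Expected counts E_i = n·p_i: 150×0.27 = 40.5, 150×0.35 = 52.5, 150×0.23 = 34.5, 150×0.15 = 22.5.
χ² = (43−40.5)²/40.5 + (51−52.5)²/52.5 + (31−34.5)²/34.5 + (25−22.5)²/22.5
   = 0.154 + 0.043 + 0.355 + 0.278
Sum = 0.83
df = 2. Since 0.83 < 5.991, we do not reject H₀.

0.83; do not reject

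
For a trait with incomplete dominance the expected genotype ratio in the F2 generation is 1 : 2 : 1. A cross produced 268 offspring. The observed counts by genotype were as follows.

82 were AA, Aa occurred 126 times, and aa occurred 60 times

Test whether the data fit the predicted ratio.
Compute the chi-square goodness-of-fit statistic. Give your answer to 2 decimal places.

4.57

Ratio total = 4. Expected counts: 268×1/4 = 67, 268×2/4 = 134, 268×1/4 = 67.
χ² = (82−67)²/67 + (126−134)²/134 + (60−67)²/67
   = 3.358 + 0.478 + 0.731
Sum = 4.57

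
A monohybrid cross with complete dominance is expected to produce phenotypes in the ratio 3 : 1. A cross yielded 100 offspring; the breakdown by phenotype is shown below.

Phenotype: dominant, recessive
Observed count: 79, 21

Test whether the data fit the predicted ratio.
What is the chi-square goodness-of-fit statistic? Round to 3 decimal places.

Ratio total = 4. Expected counts: 100×3/4 = 75, 100×1/4 = 25.
χ² = (79−75)²/75 + (21−25)²/25
   = 0.2133 + 0.6400
Sum = 0.853

0.853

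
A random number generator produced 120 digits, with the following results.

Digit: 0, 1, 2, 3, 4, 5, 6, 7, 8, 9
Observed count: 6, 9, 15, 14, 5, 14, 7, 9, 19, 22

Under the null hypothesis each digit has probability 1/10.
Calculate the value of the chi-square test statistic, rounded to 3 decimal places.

24.500

Under H₀ each category has probability 1/10, so each expected count is 120/10 = 12.
χ² = (6−12)²/12 + (9−12)²/12 + (15−12)²/12 + (14−12)²/12 + (5−12)²/12 + (14−12)²/12 + (7−12)²/12 + (9−12)²/12 + (19−12)²/12 + (22−12)²/12
   = 3.0000 + 0.7500 + 0.7500 + 0.3333 + 4.0833 + 0.3333 + 2.0833 + 0.7500 + 4.0833 + 8.3333
Sum = 24.500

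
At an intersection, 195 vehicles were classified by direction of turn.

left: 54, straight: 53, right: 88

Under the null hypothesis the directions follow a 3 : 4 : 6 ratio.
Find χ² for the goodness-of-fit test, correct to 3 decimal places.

Ratio total = 13. Expected counts: 195×3/13 = 45, 195×4/13 = 60, 195×6/13 = 90.
left: (54 − 45)²/45 = 81/45 = 1.8000
straight: (53 − 60)²/60 = 49/60 = 0.8167
right: (88 − 90)²/90 = 4/90 = 0.0444
Sum = 2.661

2.661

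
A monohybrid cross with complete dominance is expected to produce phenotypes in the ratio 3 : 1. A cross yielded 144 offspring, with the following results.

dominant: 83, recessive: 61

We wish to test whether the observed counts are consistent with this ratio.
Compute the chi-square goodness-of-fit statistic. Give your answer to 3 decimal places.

Ratio total = 4. Expected counts: 144×3/4 = 108, 144×1/4 = 36.
cat            O        E   (O−E)²/E
dominant      83      108     5.7870
recessive     61       36    17.3611
Sum = 23.148

23.148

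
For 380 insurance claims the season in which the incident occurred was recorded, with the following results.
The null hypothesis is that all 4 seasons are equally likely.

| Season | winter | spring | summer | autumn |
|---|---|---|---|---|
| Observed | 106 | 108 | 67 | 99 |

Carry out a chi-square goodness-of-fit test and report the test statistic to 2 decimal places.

11.47

Under H₀ each category has probability 1/4, so each expected count is 380/4 = 95.
cat         O        E   (O−E)²/E
winter    106       95      1.274
spring    108       95      1.779
summer     67       95      8.253
autumn     99       95      0.168
Sum = 11.47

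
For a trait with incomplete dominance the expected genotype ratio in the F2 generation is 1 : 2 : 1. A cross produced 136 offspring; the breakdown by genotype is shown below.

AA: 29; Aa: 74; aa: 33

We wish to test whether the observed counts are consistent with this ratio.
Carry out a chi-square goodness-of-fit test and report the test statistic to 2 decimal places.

1.29

Ratio total = 4. Expected counts: 136×1/4 = 34, 136×2/4 = 68, 136×1/4 = 34.
cat         O        E   (O−E)²/E
AA         29       34      0.735
Aa         74       68      0.529
aa         33       34      0.029
Sum = 1.29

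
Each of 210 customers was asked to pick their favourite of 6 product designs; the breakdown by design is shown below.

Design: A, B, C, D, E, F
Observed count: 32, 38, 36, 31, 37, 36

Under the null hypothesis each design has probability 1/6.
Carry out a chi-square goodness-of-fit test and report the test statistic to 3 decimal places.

1.143

Expected count for each of the 6 categories: 210/6 = 35.
A: (32 − 35)²/35 = 9/35 = 0.2571
B: (38 − 35)²/35 = 9/35 = 0.2571
C: (36 − 35)²/35 = 1/35 = 0.0286
D: (31 − 35)²/35 = 16/35 = 0.4571
E: (37 − 35)²/35 = 4/35 = 0.1143
F: (36 − 35)²/35 = 1/35 = 0.0286
Sum = 1.143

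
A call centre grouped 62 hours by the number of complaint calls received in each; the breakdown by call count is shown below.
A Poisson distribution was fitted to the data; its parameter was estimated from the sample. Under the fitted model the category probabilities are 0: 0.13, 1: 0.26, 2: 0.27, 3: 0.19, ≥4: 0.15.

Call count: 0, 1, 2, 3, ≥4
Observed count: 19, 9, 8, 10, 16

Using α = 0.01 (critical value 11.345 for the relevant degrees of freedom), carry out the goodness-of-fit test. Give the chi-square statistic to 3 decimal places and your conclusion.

27.653; reject

Expected counts E_i = n·p_i: 62×0.13 = 8.06, 62×0.26 = 16.12, 62×0.27 = 16.74, 62×0.19 = 11.78, 62×0.15 = 9.3.
cat         O        E   (O−E)²/E
0          19     8.06    14.8491
1           9    16.12     3.1448
2           8    16.74     4.5632
3          10    11.78     0.2690
≥4         16      9.3     4.8269
Sum = 27.653
df = 3. Since 27.653 > 11.345, we reject H₀.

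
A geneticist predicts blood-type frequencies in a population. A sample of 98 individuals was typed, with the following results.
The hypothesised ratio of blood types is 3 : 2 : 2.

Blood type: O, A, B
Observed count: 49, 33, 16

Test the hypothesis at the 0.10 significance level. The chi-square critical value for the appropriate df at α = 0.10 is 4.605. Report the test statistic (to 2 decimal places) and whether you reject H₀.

Ratio total = 7. Expected counts: 98×3/7 = 42, 98×2/7 = 28, 98×2/7 = 28.
O: (49 − 42)²/42 = 49/42 = 1.167
A: (33 − 28)²/28 = 25/28 = 0.893
B: (16 − 28)²/28 = 144/28 = 5.143
Sum = 7.20
df = 2. Since 7.20 > 4.605, we reject H₀.

7.20; reject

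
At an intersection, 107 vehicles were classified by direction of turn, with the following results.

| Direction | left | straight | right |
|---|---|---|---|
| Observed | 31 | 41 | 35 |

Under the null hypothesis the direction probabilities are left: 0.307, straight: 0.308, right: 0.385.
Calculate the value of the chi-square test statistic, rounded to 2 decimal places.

Expected counts E_i = n·p_i: 107×0.307 = 32.849, 107×0.308 = 32.956, 107×0.385 = 41.195.
χ² = (31−32.849)²/32.849 + (41−32.956)²/32.956 + (35−41.195)²/41.195
   = 0.104 + 1.963 + 0.932
Sum = 3.00

3.00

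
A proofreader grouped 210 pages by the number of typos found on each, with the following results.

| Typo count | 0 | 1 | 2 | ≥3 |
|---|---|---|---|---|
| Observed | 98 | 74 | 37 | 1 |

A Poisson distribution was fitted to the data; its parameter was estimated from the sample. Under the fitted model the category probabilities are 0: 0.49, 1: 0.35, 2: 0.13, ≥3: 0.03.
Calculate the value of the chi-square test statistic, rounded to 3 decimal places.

8.142

Expected counts E_i = n·p_i: 210×0.49 = 102.9, 210×0.35 = 73.5, 210×0.13 = 27.3, 210×0.03 = 6.3.
0: (98 − 102.9)²/102.9 = 24.01/102.9 = 0.2333
1: (74 − 73.5)²/73.5 = 0.25/73.5 = 0.0034
2: (37 − 27.3)²/27.3 = 94.09/27.3 = 3.4465
≥3: (1 − 6.3)²/6.3 = 28.09/6.3 = 4.4587
Sum = 8.142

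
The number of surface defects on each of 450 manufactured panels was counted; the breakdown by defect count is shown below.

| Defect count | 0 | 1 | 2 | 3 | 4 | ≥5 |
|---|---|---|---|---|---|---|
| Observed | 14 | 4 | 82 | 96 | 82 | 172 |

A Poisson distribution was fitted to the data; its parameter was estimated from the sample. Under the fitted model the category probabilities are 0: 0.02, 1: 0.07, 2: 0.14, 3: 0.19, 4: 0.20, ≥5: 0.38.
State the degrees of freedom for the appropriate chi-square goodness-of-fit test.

There are k = 6 categories and 1 parameter estimated from the data, so df = 6 − 1 − 1 = 4.

4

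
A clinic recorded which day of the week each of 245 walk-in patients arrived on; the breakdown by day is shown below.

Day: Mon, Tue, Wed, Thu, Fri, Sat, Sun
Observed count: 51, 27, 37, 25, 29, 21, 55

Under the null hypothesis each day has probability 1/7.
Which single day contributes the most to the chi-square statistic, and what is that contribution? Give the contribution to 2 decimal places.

Under H₀ each category has probability 1/7, so each expected count is 245/7 = 35.
cat         O        E   (O−E)²/E
Mon        51       35      7.314
Tue        27       35      1.829
Wed        37       35      0.114
Thu        25       35      2.857
Fri        29       35      1.029
Sat        21       35      5.600
Sun        55       35     11.429
The largest term is for Sun: 11.43.

Sun, 11.43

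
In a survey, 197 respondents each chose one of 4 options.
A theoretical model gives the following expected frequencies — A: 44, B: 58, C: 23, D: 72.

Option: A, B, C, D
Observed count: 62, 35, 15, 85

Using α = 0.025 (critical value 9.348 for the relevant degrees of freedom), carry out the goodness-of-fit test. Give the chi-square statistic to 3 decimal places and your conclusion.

21.614; reject

cat         O        E   (O−E)²/E
A          62       44     7.3636
B          35       58     9.1207
C          15       23     2.7826
D          85       72     2.3472
Sum = 21.614
df = 3. Since 21.614 > 9.348, we reject H₀.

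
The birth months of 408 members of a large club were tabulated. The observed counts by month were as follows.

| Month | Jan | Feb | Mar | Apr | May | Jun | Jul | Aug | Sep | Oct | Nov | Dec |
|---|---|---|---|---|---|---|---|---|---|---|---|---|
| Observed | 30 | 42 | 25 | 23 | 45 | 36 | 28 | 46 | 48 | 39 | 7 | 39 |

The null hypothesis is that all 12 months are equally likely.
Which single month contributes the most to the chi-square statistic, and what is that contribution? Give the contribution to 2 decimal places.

Under H₀ each category has probability 1/12, so each expected count is 408/12 = 34.
Jan: (30 − 34)²/34 = 16/34 = 0.471
Feb: (42 − 34)²/34 = 64/34 = 1.882
Mar: (25 − 34)²/34 = 81/34 = 2.382
Apr: (23 − 34)²/34 = 121/34 = 3.559
May: (45 − 34)²/34 = 121/34 = 3.559
Jun: (36 − 34)²/34 = 4/34 = 0.118
Jul: (28 − 34)²/34 = 36/34 = 1.059
Aug: (46 − 34)²/34 = 144/34 = 4.235
Sep: (48 − 34)²/34 = 196/34 = 5.765
Oct: (39 − 34)²/34 = 25/34 = 0.735
Nov: (7 − 34)²/34 = 729/34 = 21.441
Dec: (39 − 34)²/34 = 25/34 = 0.735
The largest term is for Nov: 21.44.

Nov, 21.44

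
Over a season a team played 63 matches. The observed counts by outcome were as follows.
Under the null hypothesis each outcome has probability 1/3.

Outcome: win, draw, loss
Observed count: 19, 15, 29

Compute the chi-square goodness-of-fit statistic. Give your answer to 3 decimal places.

4.952

Under H₀ each category has probability 1/3, so each expected count is 63/3 = 21.
cat         O        E   (O−E)²/E
win        19       21     0.1905
draw       15       21     1.7143
loss       29       21     3.0476
Sum = 4.952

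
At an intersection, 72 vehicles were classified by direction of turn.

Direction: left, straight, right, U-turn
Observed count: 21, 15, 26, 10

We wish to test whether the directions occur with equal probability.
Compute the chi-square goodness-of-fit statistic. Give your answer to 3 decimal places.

8.111

Expected count for each of the 4 categories: 72/4 = 18.
χ² = (21−18)²/18 + (15−18)²/18 + (26−18)²/18 + (10−18)²/18
   = 0.5000 + 0.5000 + 3.5556 + 3.5556
Sum = 8.111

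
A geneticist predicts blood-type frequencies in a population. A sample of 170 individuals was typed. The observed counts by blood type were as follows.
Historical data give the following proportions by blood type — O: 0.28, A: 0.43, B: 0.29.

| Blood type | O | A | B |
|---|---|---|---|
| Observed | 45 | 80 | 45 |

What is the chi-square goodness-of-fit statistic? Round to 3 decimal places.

Expected counts E_i = n·p_i: 170×0.28 = 47.6, 170×0.43 = 73.1, 170×0.29 = 49.3.
O: (45 − 47.6)²/47.6 = 6.76/47.6 = 0.1420
A: (80 − 73.1)²/73.1 = 47.61/73.1 = 0.6513
B: (45 − 49.3)²/49.3 = 18.49/49.3 = 0.3751
Sum = 1.168

1.168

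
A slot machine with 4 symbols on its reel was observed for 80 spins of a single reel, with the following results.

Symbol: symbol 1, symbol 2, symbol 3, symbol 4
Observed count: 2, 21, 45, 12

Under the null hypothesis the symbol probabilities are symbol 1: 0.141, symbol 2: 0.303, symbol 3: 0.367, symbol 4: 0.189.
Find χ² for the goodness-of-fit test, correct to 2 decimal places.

17.04

Expected counts E_i = n·p_i: 80×0.141 = 11.28, 80×0.303 = 24.24, 80×0.367 = 29.36, 80×0.189 = 15.12.
χ² = (2−11.28)²/11.28 + (21−24.24)²/24.24 + (45−29.36)²/29.36 + (12−15.12)²/15.12
   = 7.635 + 0.433 + 8.331 + 0.644
Sum = 17.04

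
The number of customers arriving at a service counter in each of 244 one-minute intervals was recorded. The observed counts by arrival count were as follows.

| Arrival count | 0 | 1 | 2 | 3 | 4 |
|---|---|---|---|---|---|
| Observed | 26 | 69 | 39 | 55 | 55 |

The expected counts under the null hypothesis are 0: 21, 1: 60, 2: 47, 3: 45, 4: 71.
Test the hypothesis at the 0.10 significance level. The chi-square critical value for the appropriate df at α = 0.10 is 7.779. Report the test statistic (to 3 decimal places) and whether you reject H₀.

0: (26 − 21)²/21 = 25/21 = 1.1905
1: (69 − 60)²/60 = 81/60 = 1.3500
2: (39 − 47)²/47 = 64/47 = 1.3617
3: (55 − 45)²/45 = 100/45 = 2.2222
4: (55 − 71)²/71 = 256/71 = 3.6056
Sum = 9.730
df = 4. Since 9.730 > 7.779, we reject H₀.

9.730; reject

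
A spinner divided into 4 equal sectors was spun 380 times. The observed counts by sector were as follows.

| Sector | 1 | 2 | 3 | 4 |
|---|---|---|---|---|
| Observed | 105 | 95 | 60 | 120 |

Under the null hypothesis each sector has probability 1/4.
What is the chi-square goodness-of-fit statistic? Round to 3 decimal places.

Expected count for each of the 4 categories: 380/4 = 95.
cat         O        E   (O−E)²/E
1         105       95     1.0526
2          95       95     0.0000
3          60       95    12.8947
4         120       95     6.5789
Sum = 20.526

20.526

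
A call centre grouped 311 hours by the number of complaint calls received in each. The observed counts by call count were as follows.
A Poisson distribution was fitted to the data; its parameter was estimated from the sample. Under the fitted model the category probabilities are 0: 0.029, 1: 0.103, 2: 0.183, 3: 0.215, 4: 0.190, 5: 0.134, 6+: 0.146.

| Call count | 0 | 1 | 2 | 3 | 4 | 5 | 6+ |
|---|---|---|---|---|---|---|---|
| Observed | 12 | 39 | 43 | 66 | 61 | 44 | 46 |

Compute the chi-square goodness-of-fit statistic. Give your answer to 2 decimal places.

Expected counts E_i = n·p_i: 311×0.029 = 9.019, 311×0.103 = 32.033, 311×0.183 = 56.913, 311×0.215 = 66.865, 311×0.190 = 59.09, 311×0.134 = 41.674, 311×0.146 = 45.406.
cat         O        E   (O−E)²/E
0          12    9.019      0.985
1          39   32.033      1.515
2          43   56.913      3.401
3          66   66.865      0.011
4          61    59.09      0.062
5          44   41.674      0.130
6+         46   45.406      0.008
Sum = 6.11

6.11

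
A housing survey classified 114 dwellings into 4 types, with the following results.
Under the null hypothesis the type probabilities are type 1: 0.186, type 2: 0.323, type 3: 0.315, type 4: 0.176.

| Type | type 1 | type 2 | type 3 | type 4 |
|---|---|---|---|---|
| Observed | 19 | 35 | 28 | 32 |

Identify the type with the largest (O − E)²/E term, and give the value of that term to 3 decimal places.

Expected counts E_i = n·p_i: 114×0.186 = 21.204, 114×0.323 = 36.822, 114×0.315 = 35.91, 114×0.176 = 20.064.
cat         O        E   (O−E)²/E
type 1     19   21.204     0.2291
type 2     35   36.822     0.0902
type 3     28    35.91     1.7424
type 4     32   20.064     7.1007
The largest term is for type 4: 7.101.

type 4, 7.101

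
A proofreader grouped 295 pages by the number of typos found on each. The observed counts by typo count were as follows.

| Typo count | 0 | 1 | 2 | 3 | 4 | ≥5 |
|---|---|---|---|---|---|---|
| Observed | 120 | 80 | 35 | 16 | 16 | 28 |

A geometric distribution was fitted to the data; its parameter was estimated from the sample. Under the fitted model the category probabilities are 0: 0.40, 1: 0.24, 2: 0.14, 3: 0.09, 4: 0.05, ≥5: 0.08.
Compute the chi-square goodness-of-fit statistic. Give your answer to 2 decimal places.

7.31

Expected counts E_i = n·p_i: 295×0.40 = 118, 295×0.24 = 70.8, 295×0.14 = 41.3, 295×0.09 = 26.55, 295×0.05 = 14.75, 295×0.08 = 23.6.
0: (120 − 118)²/118 = 4/118 = 0.034
1: (80 − 70.8)²/70.8 = 84.64/70.8 = 1.195
2: (35 − 41.3)²/41.3 = 39.69/41.3 = 0.961
3: (16 − 26.55)²/26.55 = 111.3025/26.55 = 4.192
4: (16 − 14.75)²/14.75 = 1.5625/14.75 = 0.106
≥5: (28 − 23.6)²/23.6 = 19.36/23.6 = 0.820
Sum = 7.31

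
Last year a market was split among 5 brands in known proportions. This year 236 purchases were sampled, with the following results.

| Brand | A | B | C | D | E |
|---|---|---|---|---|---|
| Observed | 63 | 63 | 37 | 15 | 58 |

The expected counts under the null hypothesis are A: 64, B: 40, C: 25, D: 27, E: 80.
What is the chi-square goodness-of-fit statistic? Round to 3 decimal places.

30.384

A: (63 − 64)²/64 = 1/64 = 0.0156
B: (63 − 40)²/40 = 529/40 = 13.2250
C: (37 − 25)²/25 = 144/25 = 5.7600
D: (15 − 27)²/27 = 144/27 = 5.3333
E: (58 − 80)²/80 = 484/80 = 6.0500
Sum = 30.384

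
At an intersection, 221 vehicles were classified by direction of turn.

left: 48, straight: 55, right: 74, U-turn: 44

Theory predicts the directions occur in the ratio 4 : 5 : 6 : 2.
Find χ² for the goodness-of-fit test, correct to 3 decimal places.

Ratio total = 17. Expected counts: 221×4/17 = 52, 221×5/17 = 65, 221×6/17 = 78, 221×2/17 = 26.
left: (48 − 52)²/52 = 16/52 = 0.3077
straight: (55 − 65)²/65 = 100/65 = 1.5385
right: (74 − 78)²/78 = 16/78 = 0.2051
U-turn: (44 − 26)²/26 = 324/26 = 12.4615
Sum = 14.513

14.513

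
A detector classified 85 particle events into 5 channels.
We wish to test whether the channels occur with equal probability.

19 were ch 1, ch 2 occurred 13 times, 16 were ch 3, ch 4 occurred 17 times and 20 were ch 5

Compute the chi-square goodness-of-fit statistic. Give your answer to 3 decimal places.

Expected count for each of the 5 categories: 85/5 = 17.
ch 1: (19 − 17)²/17 = 4/17 = 0.2353
ch 2: (13 − 17)²/17 = 16/17 = 0.9412
ch 3: (16 − 17)²/17 = 1/17 = 0.0588
ch 4: (17 − 17)²/17 = 0/17 = 0.0000
ch 5: (20 − 17)²/17 = 9/17 = 0.5294
Sum = 1.765

1.765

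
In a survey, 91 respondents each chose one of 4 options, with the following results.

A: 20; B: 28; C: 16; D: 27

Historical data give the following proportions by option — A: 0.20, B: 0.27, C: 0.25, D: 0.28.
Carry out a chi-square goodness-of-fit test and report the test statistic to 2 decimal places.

Expected counts E_i = n·p_i: 91×0.20 = 18.2, 91×0.27 = 24.57, 91×0.25 = 22.75, 91×0.28 = 25.48.
A: (20 − 18.2)²/18.2 = 3.24/18.2 = 0.178
B: (28 − 24.57)²/24.57 = 11.7649/24.57 = 0.479
C: (16 − 22.75)²/22.75 = 45.5625/22.75 = 2.003
D: (27 − 25.48)²/25.48 = 2.3104/25.48 = 0.091
Sum = 2.75

2.75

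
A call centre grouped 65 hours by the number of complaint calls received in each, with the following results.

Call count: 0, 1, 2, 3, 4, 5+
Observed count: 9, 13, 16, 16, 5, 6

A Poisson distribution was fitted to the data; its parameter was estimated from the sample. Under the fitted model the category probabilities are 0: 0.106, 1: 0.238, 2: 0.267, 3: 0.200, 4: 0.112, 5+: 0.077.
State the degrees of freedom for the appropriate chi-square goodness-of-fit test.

4

There are k = 6 categories and 1 parameter estimated from the data, so df = 6 − 1 − 1 = 4.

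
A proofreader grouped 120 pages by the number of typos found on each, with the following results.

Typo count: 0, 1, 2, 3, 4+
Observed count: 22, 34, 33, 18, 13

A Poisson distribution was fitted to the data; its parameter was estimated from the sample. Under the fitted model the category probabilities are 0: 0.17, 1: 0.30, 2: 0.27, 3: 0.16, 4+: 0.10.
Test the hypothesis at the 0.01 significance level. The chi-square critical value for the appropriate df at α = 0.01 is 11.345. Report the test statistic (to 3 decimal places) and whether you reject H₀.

Expected counts E_i = n·p_i: 120×0.17 = 20.4, 120×0.30 = 36, 120×0.27 = 32.4, 120×0.16 = 19.2, 120×0.10 = 12.
χ² = (22−20.4)²/20.4 + (34−36)²/36 + (33−32.4)²/32.4 + (18−19.2)²/19.2 + (13−12)²/12
   = 0.1255 + 0.1111 + 0.0111 + 0.0750 + 0.0833
Sum = 0.406
df = 3. Since 0.406 < 11.345, we do not reject H₀.

0.406; do not reject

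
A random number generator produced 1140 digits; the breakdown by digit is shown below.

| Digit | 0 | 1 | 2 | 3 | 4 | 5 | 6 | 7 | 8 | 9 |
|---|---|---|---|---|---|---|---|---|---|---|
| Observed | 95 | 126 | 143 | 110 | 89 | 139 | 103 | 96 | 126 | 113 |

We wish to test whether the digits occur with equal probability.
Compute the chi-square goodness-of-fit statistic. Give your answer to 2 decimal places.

Under H₀ each category has probability 1/10, so each expected count is 1140/10 = 114.
cat         O        E   (O−E)²/E
0          95      114      3.167
1         126      114      1.263
2         143      114      7.377
3         110      114      0.140
4          89      114      5.482
5         139      114      5.482
6         103      114      1.061
7          96      114      2.842
8         126      114      1.263
9         113      114      0.009
Sum = 28.09

28.09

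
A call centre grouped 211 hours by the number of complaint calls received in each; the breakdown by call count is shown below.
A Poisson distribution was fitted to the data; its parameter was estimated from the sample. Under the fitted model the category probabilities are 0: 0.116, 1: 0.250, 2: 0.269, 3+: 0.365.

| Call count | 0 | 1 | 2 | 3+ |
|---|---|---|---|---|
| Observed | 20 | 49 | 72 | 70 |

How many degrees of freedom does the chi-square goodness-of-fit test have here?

2

There are k = 4 categories and 1 parameter estimated from the data, so df = 4 − 1 − 1 = 2.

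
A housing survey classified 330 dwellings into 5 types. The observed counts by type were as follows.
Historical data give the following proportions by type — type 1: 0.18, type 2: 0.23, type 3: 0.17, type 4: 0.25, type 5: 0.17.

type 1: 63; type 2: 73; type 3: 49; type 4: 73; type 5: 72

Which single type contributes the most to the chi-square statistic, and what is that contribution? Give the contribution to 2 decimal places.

Expected counts E_i = n·p_i: 330×0.18 = 59.4, 330×0.23 = 75.9, 330×0.17 = 56.1, 330×0.25 = 82.5, 330×0.17 = 56.1.
type 1: (63 − 59.4)²/59.4 = 12.96/59.4 = 0.218
type 2: (73 − 75.9)²/75.9 = 8.41/75.9 = 0.111
type 3: (49 − 56.1)²/56.1 = 50.41/56.1 = 0.899
type 4: (73 − 82.5)²/82.5 = 90.25/82.5 = 1.094
type 5: (72 − 56.1)²/56.1 = 252.81/56.1 = 4.506
The largest term is for type 5: 4.51.

type 5, 4.51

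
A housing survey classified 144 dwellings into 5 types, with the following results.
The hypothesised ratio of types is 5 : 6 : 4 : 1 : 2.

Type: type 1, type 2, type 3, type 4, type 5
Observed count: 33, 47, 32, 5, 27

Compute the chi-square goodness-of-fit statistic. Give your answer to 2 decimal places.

9.93

Ratio total = 18. Expected counts: 144×5/18 = 40, 144×6/18 = 48, 144×4/18 = 32, 144×1/18 = 8, 144×2/18 = 16.
type 1: (33 − 40)²/40 = 49/40 = 1.225
type 2: (47 − 48)²/48 = 1/48 = 0.021
type 3: (32 − 32)²/32 = 0/32 = 0.000
type 4: (5 − 8)²/8 = 9/8 = 1.125
type 5: (27 − 16)²/16 = 121/16 = 7.563
Sum = 9.93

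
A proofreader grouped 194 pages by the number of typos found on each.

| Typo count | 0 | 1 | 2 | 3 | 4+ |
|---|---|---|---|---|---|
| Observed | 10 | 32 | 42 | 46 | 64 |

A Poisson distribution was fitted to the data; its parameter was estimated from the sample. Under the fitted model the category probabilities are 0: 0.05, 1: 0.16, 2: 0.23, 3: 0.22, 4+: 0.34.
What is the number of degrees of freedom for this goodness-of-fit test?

3

There are k = 5 categories and 1 parameter estimated from the data, so df = 5 − 1 − 1 = 3.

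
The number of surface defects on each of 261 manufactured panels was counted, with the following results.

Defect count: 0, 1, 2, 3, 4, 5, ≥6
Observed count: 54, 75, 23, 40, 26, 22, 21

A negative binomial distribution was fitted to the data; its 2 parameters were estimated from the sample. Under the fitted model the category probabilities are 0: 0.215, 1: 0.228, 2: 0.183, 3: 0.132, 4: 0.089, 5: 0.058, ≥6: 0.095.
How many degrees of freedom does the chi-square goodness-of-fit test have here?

4

There are k = 7 categories and 2 parameters estimated from the data, so df = 7 − 1 − 2 = 4.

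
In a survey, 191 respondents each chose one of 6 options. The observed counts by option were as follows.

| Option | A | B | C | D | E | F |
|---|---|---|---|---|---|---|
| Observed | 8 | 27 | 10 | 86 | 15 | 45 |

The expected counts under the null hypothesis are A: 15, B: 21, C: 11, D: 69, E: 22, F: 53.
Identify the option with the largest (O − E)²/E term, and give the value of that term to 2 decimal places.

D, 4.19

χ² = (8−15)²/15 + (27−21)²/21 + (10−11)²/11 + (86−69)²/69 + (15−22)²/22 + (45−53)²/53
   = 3.267 + 1.714 + 0.091 + 4.188 + 2.227 + 1.208
The largest term is for D: 4.19.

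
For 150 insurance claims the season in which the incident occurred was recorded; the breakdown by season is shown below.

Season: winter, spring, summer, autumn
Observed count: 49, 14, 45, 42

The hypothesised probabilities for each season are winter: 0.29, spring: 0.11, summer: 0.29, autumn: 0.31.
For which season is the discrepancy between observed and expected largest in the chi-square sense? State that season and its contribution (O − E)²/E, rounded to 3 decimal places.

winter, 0.695

Expected counts E_i = n·p_i: 150×0.29 = 43.5, 150×0.11 = 16.5, 150×0.29 = 43.5, 150×0.31 = 46.5.
χ² = (49−43.5)²/43.5 + (14−16.5)²/16.5 + (45−43.5)²/43.5 + (42−46.5)²/46.5
   = 0.6954 + 0.3788 + 0.0517 + 0.4355
The largest term is for winter: 0.695.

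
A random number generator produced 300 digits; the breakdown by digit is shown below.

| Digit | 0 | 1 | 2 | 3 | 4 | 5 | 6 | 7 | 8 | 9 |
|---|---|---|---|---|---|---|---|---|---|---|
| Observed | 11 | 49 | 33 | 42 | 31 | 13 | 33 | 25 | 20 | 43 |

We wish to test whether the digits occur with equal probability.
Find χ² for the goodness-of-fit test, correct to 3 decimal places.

Under H₀ each category has probability 1/10, so each expected count is 300/10 = 30.
0: (11 − 30)²/30 = 361/30 = 12.0333
1: (49 − 30)²/30 = 361/30 = 12.0333
2: (33 − 30)²/30 = 9/30 = 0.3000
3: (42 − 30)²/30 = 144/30 = 4.8000
4: (31 − 30)²/30 = 1/30 = 0.0333
5: (13 − 30)²/30 = 289/30 = 9.6333
6: (33 − 30)²/30 = 9/30 = 0.3000
7: (25 − 30)²/30 = 25/30 = 0.8333
8: (20 − 30)²/30 = 100/30 = 3.3333
9: (43 − 30)²/30 = 169/30 = 5.6333
Sum = 48.933

48.933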